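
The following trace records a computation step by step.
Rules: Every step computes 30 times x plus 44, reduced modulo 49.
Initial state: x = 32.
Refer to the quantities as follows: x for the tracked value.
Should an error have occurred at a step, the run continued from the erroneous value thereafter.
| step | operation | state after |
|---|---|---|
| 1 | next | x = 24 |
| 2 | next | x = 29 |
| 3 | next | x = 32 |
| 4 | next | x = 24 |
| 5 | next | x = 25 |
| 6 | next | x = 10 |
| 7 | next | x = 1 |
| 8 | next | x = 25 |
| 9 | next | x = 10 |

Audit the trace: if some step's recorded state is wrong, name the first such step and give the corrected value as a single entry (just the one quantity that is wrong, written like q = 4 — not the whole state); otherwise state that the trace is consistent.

1. x = (30*32 + 44) mod 49 = 24 (exactly as logged)
2. x = (30*24 + 44) mod 49 = 29 (matches)
3. x = (30*29 + 44) mod 49 = 32 (consistent with the trace)
4. x = (30*32 + 44) mod 49 = 24 (in agreement)
5. x = (30*24 + 44) mod 49 = 29 (a discrepancy with the trace)
First deviation found at step 5; the corrected entry is x = 29.

step 5, x = 29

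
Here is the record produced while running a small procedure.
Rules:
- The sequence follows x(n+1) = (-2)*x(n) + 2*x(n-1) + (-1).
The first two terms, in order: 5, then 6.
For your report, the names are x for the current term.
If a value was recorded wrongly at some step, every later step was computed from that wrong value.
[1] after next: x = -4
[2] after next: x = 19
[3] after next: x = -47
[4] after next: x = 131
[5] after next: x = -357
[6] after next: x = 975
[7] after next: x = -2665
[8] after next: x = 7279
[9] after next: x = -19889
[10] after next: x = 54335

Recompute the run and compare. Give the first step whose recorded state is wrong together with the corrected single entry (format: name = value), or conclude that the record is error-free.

step 1, x = -3

Recomputing the run from the initial state:
step 1: x = -3
step 2: x = 17
step 3: x = -41
step 4: x = 115
step 5: x = -313
step 6: x = 855
step 7: x = -2337
step 8: x = 6383
step 9: x = -17441
step 10: x = 47647
The first disagreement with the record is at step 1, where the value should be x = -3.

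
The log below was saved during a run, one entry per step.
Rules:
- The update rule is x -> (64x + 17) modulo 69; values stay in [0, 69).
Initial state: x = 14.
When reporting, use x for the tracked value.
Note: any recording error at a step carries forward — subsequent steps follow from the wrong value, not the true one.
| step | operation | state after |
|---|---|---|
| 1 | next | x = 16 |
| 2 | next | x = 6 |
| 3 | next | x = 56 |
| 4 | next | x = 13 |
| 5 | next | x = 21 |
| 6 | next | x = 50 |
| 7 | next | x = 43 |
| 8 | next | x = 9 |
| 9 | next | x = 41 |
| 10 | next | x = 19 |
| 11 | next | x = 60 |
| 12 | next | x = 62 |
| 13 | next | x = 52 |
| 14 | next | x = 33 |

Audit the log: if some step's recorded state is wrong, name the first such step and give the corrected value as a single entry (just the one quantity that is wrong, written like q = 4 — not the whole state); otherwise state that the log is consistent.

Recomputing the run from the initial state:
step 1: x = 16
step 2: x = 6
step 3: x = 56
step 4: x = 13
step 5: x = 21
step 6: x = 50
step 7: x = 43
step 8: x = 9
step 9: x = 41
step 10: x = 19
step 11: x = 60
step 12: x = 62
step 13: x = 52
step 14: x = 33
This matches the log at every step.

no error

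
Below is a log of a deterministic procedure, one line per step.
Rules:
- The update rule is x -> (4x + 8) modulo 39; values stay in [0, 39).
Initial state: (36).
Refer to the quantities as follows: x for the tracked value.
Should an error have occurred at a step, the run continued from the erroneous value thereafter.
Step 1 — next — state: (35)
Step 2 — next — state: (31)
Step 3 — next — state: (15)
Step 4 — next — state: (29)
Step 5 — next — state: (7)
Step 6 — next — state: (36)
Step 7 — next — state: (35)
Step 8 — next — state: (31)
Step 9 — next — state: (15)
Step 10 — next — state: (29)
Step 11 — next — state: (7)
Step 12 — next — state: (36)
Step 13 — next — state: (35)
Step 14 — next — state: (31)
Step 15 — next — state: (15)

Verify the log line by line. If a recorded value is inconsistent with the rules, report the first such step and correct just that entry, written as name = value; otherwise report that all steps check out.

Recomputing the run from the initial state:
step 1: x = 35
step 2: x = 31
step 3: x = 15
step 4: x = 29
step 5: x = 7
step 6: x = 36
step 7: x = 35
step 8: x = 31
step 9: x = 15
step 10: x = 29
step 11: x = 7
step 12: x = 36
step 13: x = 35
step 14: x = 31
step 15: x = 15
This matches the log at every step.

no error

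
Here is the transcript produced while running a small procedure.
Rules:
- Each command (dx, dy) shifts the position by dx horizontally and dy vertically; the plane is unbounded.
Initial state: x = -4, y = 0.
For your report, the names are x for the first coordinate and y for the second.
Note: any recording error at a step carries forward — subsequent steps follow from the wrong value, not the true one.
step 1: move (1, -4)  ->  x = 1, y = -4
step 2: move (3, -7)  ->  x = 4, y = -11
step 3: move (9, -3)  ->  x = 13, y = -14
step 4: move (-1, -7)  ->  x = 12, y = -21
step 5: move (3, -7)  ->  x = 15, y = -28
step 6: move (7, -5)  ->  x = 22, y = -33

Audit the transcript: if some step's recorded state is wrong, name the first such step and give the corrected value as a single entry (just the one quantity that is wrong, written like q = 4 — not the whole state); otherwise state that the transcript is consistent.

step 1, x = -3

Recomputing the run from the initial state:
step 1: x = -3, y = -4
step 2: x = 0, y = -11
step 3: x = 9, y = -14
step 4: x = 8, y = -21
step 5: x = 11, y = -28
step 6: x = 18, y = -33
The first disagreement with the transcript is at step 1, where the value should be x = -3.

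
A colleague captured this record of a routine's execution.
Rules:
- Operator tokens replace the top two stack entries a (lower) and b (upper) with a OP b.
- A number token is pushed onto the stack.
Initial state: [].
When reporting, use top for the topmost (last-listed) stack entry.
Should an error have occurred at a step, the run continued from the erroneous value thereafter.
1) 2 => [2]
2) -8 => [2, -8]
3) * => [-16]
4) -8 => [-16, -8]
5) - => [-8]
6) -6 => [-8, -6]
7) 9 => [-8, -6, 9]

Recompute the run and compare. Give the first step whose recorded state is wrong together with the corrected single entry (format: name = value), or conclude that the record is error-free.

step 1: push 2: top = 2 -> in agreement
step 2: push -8: top = -8 -> verified
step 3: 2 * -8 = -16 -> matches
step 4: push -8: top = -8 -> checks out
step 5: -16 - -8 = -8 -> verified
step 6: push -6: top = -6 -> consistent with the record
step 7: push 9: top = 9 -> confirmed correct
Nothing is out of place; the run is error-free.

no error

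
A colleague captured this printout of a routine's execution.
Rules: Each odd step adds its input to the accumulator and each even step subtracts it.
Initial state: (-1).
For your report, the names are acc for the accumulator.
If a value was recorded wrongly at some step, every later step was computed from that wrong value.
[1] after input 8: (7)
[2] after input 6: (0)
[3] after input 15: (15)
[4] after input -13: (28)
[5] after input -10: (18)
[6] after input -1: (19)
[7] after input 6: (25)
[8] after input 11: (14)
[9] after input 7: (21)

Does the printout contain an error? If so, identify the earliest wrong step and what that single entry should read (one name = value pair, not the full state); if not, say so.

step 2, acc = 1

1. acc = -1 + 8 = 7 (no discrepancy)
2. acc = 7 - 6 = 1 (this is not what the printout shows)
So the first discrepancy is step 2, where the right value is acc = 1.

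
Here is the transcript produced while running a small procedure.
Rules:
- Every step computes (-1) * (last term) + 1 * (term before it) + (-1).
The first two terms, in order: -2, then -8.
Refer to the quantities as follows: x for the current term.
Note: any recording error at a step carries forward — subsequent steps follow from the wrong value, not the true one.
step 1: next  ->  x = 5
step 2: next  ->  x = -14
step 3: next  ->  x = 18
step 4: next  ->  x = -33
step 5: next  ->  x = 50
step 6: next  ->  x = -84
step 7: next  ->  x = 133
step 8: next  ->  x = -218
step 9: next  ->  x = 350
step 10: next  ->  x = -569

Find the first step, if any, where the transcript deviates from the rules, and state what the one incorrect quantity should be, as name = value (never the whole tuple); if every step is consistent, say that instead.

no error

1. x = -1*(-8) + (1)*(-2) + (-1) = 5 (exactly as logged)
2. x = -1*(5) + (1)*(-8) + (-1) = -14 (confirmed correct)
3. x = -1*(-14) + (1)*(5) + (-1) = 18 (checks out)
4. x = -1*(18) + (1)*(-14) + (-1) = -33 (verified)
5. x = -1*(-33) + (1)*(18) + (-1) = 50 (confirmed correct)
6. x = -1*(50) + (1)*(-33) + (-1) = -84 (no discrepancy)
7. x = -1*(-84) + (1)*(50) + (-1) = 133 (no discrepancy)
8. x = -1*(133) + (1)*(-84) + (-1) = -218 (no discrepancy)
9. x = -1*(-218) + (1)*(133) + (-1) = 350 (exactly as logged)
10. x = -1*(350) + (1)*(-218) + (-1) = -569 (in agreement)
Each recorded entry agrees with the recomputation.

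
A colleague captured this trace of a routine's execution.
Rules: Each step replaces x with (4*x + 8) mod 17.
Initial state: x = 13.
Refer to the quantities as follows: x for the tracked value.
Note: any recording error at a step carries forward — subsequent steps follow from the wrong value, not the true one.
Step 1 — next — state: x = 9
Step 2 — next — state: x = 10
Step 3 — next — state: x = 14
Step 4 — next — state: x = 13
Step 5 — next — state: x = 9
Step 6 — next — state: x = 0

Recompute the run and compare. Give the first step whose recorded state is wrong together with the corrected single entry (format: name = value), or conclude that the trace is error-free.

step 6, x = 10

Recomputing the run from the initial state:
step 1: x = 9
step 2: x = 10
step 3: x = 14
step 4: x = 13
step 5: x = 9
step 6: x = 10
The first disagreement with the trace is at step 6, where the value should be x = 10.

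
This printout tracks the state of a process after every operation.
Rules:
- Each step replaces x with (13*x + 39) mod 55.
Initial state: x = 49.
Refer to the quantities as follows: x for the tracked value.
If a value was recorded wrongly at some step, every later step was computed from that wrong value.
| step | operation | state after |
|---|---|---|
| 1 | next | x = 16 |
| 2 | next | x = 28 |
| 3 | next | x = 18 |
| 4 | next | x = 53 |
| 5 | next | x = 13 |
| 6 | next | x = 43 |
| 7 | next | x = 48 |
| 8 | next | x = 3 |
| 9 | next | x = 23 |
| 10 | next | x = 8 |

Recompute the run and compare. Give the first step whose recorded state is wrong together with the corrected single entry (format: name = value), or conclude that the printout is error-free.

step 2, x = 27

step 1: x = (13*49 + 39) mod 55 = 16 -> consistent with the printout
step 2: x = (13*16 + 39) mod 55 = 27 -> not what was recorded
So the first discrepancy is step 2, where the right value is x = 27.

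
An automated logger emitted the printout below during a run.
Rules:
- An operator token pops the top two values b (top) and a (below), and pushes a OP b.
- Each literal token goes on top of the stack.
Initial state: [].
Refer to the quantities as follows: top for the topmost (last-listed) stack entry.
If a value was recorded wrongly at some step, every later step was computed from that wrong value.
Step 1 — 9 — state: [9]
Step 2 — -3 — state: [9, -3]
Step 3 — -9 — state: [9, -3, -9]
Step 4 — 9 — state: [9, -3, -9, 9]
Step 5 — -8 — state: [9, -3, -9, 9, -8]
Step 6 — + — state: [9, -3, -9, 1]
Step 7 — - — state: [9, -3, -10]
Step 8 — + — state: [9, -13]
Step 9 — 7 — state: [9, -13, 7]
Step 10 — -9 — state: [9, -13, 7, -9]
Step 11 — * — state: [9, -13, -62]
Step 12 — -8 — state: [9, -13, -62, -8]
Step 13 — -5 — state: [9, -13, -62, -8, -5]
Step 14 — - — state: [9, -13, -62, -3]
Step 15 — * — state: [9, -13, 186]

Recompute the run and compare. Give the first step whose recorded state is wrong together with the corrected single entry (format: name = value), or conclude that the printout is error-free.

step 11, top = -63

step 1: push 9: top = 9 -> exactly as logged
step 2: push -3: top = -3 -> consistent with the printout
step 3: push -9: top = -9 -> consistent with the printout
step 4: push 9: top = 9 -> no discrepancy
step 5: push -8: top = -8 -> checks out
step 6: 9 + -8 = 1 -> no discrepancy
step 7: -9 - 1 = -10 -> confirmed correct
step 8: -3 + -10 = -13 -> agrees with the printout
step 9: push 7: top = 7 -> consistent with the printout
step 10: push -9: top = -9 -> same as recorded
step 11: 7 * -9 = -63 -> a discrepancy with the printout
That makes step 11 the first incorrect line — top = -63 is what it should show.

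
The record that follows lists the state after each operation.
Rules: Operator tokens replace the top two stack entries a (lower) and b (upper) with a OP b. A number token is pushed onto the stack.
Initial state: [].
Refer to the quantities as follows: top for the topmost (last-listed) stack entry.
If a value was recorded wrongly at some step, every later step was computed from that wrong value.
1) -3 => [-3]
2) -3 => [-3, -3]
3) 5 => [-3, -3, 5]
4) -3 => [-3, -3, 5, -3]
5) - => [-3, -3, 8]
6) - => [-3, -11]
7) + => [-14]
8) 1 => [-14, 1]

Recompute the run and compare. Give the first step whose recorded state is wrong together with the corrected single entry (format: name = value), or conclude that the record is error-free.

no error

step 1: push -3: top = -3 -> exactly as logged
step 2: push -3: top = -3 -> exactly as logged
step 3: push 5: top = 5 -> verified
step 4: push -3: top = -3 -> checks out
step 5: 5 - -3 = 8 -> same as recorded
step 6: -3 - 8 = -11 -> same as recorded
step 7: -3 + -11 = -14 -> agrees with the record
step 8: push 1: top = 1 -> consistent with the record
Every step is consistent.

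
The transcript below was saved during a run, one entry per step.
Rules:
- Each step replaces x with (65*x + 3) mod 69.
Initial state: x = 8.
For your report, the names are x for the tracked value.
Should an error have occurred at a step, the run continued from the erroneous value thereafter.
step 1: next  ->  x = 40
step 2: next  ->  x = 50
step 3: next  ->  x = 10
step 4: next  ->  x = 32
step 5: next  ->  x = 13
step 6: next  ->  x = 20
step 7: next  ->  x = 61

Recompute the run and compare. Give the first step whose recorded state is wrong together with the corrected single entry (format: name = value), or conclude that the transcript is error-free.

no error

1. x = (65*8 + 3) mod 69 = 40 (verified)
2. x = (65*40 + 3) mod 69 = 50 (exactly as logged)
3. x = (65*50 + 3) mod 69 = 10 (consistent with the transcript)
4. x = (65*10 + 3) mod 69 = 32 (no discrepancy)
5. x = (65*32 + 3) mod 69 = 13 (agrees with the transcript)
6. x = (65*13 + 3) mod 69 = 20 (checks out)
7. x = (65*20 + 3) mod 69 = 61 (confirmed correct)
The whole run recomputes cleanly — no discrepancies.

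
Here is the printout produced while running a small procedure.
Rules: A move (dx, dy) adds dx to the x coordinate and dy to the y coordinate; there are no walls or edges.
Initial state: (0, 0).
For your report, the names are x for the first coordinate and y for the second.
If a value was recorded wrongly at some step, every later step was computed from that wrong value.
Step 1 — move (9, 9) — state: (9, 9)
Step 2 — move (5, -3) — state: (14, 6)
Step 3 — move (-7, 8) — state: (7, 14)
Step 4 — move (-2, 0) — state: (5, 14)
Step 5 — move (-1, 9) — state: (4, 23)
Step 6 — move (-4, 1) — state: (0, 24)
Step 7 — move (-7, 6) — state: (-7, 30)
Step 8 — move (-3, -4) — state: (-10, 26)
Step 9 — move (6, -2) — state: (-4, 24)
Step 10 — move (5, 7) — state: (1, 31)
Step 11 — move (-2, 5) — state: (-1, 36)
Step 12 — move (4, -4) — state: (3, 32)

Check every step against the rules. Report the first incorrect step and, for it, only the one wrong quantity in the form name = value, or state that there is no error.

Recomputing the run from the initial state:
step 1: x = 9, y = 9
step 2: x = 14, y = 6
step 3: x = 7, y = 14
step 4: x = 5, y = 14
step 5: x = 4, y = 23
step 6: x = 0, y = 24
step 7: x = -7, y = 30
step 8: x = -10, y = 26
step 9: x = -4, y = 24
step 10: x = 1, y = 31
step 11: x = -1, y = 36
step 12: x = 3, y = 32
This matches the printout at every step.

no error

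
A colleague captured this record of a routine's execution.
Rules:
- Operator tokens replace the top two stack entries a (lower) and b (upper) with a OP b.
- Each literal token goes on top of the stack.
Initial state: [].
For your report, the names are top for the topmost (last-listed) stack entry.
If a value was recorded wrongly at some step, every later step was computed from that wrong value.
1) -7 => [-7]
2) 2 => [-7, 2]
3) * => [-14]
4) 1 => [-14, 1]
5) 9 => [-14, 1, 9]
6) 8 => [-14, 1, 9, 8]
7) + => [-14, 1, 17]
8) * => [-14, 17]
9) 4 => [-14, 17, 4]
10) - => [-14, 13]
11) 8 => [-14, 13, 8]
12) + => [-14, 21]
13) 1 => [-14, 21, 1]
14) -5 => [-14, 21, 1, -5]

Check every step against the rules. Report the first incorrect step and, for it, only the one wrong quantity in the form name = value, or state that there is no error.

Step 1: push -7: top = -7 — checks out.
Step 2: push 2: top = 2 — no discrepancy.
Step 3: -7 * 2 = -14 — verified.
Step 4: push 1: top = 1 — matches.
Step 5: push 9: top = 9 — agrees with the record.
Step 6: push 8: top = 8 — exactly as logged.
Step 7: 9 + 8 = 17 — matches.
Step 8: 1 * 17 = 17 — verified.
Step 9: push 4: top = 4 — checks out.
Step 10: 17 - 4 = 13 — matches.
Step 11: push 8: top = 8 — no discrepancy.
Step 12: 13 + 8 = 21 — verified.
Step 13: push 1: top = 1 — matches.
Step 14: push -5: top = -5 — no discrepancy.
All steps check out; nothing to correct.

no error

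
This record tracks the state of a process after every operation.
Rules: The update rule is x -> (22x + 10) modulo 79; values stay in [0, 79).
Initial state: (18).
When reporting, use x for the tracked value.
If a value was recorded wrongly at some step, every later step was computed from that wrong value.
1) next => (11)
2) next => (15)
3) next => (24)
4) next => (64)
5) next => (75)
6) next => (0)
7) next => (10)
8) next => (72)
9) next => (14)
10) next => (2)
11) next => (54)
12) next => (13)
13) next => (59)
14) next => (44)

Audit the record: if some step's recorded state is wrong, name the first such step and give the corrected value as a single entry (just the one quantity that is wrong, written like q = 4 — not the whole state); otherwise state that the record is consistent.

1. x = (22*18 + 10) mod 79 = 11 (exactly as logged)
2. x = (22*11 + 10) mod 79 = 15 (checks out)
3. x = (22*15 + 10) mod 79 = 24 (consistent with the record)
4. x = (22*24 + 10) mod 79 = 64 (same as recorded)
5. x = (22*64 + 10) mod 79 = 75 (matches)
6. x = (22*75 + 10) mod 79 = 1 (the record has a different value)
Step 6 is the first one off; corrected, x = 1.

step 6, x = 1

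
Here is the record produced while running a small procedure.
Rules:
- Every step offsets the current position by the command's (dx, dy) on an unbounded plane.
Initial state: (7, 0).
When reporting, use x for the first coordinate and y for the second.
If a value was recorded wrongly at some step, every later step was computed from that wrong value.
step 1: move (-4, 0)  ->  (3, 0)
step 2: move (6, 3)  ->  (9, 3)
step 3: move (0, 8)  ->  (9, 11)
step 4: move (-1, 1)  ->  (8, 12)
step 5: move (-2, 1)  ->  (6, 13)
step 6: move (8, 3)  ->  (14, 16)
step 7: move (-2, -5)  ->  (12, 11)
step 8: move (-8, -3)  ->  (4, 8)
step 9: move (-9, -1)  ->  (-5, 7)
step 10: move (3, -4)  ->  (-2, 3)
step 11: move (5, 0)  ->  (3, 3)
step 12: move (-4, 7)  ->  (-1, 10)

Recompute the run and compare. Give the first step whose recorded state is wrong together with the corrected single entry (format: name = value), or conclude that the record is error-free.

no error

Recomputing the run from the initial state:
step 1: x = 3, y = 0
step 2: x = 9, y = 3
step 3: x = 9, y = 11
step 4: x = 8, y = 12
step 5: x = 6, y = 13
step 6: x = 14, y = 16
step 7: x = 12, y = 11
step 8: x = 4, y = 8
step 9: x = -5, y = 7
step 10: x = -2, y = 3
step 11: x = 3, y = 3
step 12: x = -1, y = 10
This matches the record at every step.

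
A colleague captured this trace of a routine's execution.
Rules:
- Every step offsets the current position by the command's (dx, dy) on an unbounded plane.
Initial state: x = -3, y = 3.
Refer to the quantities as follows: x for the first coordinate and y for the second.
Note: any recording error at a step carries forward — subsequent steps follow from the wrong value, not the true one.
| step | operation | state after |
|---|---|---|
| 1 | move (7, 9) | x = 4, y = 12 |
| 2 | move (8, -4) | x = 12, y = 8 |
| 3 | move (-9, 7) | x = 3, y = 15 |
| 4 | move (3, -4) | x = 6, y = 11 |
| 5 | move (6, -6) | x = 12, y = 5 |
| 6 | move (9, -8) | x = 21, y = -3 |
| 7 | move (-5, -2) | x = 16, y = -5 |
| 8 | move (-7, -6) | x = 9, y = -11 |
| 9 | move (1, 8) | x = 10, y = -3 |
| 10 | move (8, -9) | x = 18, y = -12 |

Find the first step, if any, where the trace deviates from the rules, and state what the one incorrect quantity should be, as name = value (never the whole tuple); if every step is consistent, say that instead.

no error

Step 1: x = -3 + (7) = 4, y = 3 + (9) = 12 — consistent with the trace.
Step 2: x = 4 + (8) = 12, y = 12 + (-4) = 8 — in agreement.
Step 3: x = 12 + (-9) = 3, y = 8 + (7) = 15 — consistent with the trace.
Step 4: x = 3 + (3) = 6, y = 15 + (-4) = 11 — verified.
Step 5: x = 6 + (6) = 12, y = 11 + (-6) = 5 — agrees with the trace.
Step 6: x = 12 + (9) = 21, y = 5 + (-8) = -3 — exactly as logged.
Step 7: x = 21 + (-5) = 16, y = -3 + (-2) = -5 — exactly as logged.
Step 8: x = 16 + (-7) = 9, y = -5 + (-6) = -11 — exactly as logged.
Step 9: x = 9 + (1) = 10, y = -11 + (8) = -3 — confirmed correct.
Step 10: x = 10 + (8) = 18, y = -3 + (-9) = -12 — confirmed correct.
The recomputation confirms every line.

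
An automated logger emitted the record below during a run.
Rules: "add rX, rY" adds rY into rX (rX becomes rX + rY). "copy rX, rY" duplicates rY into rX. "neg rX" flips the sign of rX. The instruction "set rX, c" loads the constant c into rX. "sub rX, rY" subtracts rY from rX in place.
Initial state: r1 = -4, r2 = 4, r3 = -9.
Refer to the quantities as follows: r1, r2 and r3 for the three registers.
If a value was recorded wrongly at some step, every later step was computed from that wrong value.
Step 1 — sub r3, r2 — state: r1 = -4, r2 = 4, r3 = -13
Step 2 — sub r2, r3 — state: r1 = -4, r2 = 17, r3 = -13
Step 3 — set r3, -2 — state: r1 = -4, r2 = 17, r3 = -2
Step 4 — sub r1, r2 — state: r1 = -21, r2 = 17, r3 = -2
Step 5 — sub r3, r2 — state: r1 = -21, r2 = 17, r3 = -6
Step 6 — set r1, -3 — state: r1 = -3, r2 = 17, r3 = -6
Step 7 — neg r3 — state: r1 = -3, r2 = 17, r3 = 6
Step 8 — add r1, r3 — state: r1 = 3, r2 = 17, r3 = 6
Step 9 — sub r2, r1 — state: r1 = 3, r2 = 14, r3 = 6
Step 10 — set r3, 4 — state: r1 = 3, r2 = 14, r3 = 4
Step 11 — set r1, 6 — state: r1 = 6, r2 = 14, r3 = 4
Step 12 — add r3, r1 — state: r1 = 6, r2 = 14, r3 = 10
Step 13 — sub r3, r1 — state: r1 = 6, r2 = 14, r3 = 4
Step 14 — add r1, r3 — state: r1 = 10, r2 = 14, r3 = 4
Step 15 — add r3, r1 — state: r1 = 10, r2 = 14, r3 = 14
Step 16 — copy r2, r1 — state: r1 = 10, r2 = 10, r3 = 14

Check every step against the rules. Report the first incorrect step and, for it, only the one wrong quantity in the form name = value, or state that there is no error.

step 5, r3 = -19

Recomputing the run from the initial state:
step 1: r1 = -4, r2 = 4, r3 = -13
step 2: r1 = -4, r2 = 17, r3 = -13
step 3: r1 = -4, r2 = 17, r3 = -2
step 4: r1 = -21, r2 = 17, r3 = -2
step 5: r1 = -21, r2 = 17, r3 = -19
step 6: r1 = -3, r2 = 17, r3 = -19
step 7: r1 = -3, r2 = 17, r3 = 19
step 8: r1 = 16, r2 = 17, r3 = 19
step 9: r1 = 16, r2 = 1, r3 = 19
step 10: r1 = 16, r2 = 1, r3 = 4
step 11: r1 = 6, r2 = 1, r3 = 4
step 12: r1 = 6, r2 = 1, r3 = 10
step 13: r1 = 6, r2 = 1, r3 = 4
step 14: r1 = 10, r2 = 1, r3 = 4
step 15: r1 = 10, r2 = 1, r3 = 14
step 16: r1 = 10, r2 = 10, r3 = 14
The first disagreement with the record is at step 5, where the value should be r3 = -19.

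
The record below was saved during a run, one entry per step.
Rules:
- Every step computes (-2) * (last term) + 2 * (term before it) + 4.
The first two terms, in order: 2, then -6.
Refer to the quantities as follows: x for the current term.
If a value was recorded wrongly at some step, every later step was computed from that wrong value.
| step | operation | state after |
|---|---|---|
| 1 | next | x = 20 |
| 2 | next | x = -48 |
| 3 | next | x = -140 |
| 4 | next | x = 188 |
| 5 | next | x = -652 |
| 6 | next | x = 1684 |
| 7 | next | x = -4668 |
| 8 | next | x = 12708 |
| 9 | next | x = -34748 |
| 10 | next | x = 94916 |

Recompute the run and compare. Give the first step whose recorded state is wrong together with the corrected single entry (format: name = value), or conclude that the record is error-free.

step 3, x = 140

Recomputing the run from the initial state:
step 1: x = 20
step 2: x = -48
step 3: x = 140
step 4: x = -372
step 5: x = 1028
step 6: x = -2796
step 7: x = 7652
step 8: x = -20892
step 9: x = 57092
step 10: x = -155964
The first disagreement with the record is at step 3, where the value should be x = 140.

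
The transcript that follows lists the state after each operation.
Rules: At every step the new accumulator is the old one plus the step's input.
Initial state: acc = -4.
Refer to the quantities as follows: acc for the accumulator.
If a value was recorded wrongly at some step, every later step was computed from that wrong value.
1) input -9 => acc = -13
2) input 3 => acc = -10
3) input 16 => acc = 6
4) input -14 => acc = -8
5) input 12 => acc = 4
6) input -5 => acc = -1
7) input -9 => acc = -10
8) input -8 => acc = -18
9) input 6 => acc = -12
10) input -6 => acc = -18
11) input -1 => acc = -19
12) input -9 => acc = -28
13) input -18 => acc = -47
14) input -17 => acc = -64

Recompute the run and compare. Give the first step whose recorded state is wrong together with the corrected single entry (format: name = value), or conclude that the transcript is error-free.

step 13, acc = -46

1. acc = -4 + -9 = -13 (matches)
2. acc = -13 + 3 = -10 (consistent with the transcript)
3. acc = -10 + 16 = 6 (same as recorded)
4. acc = 6 + -14 = -8 (checks out)
5. acc = -8 + 12 = 4 (agrees with the transcript)
6. acc = 4 + -5 = -1 (no discrepancy)
7. acc = -1 + -9 = -10 (checks out)
8. acc = -10 + -8 = -18 (confirmed correct)
9. acc = -18 + 6 = -12 (exactly as logged)
10. acc = -12 + -6 = -18 (agrees with the transcript)
11. acc = -18 + -1 = -19 (checks out)
12. acc = -19 + -9 = -28 (exactly as logged)
13. acc = -28 + -18 = -46 (a discrepancy with the transcript)
Conclusion: step 13 carries the first error; the entry should be acc = -46.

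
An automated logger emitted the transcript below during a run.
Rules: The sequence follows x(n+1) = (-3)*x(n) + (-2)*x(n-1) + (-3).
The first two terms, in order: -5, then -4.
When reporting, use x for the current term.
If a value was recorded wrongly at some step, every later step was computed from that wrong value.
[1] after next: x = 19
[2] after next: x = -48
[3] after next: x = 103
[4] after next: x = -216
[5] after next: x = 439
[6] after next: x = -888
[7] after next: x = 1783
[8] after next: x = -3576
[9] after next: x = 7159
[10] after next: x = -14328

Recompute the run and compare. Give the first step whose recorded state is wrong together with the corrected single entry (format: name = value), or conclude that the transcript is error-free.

Step 1: x = -3*(-4) + (-2)*(-5) + (-3) = 19 — same as recorded.
Step 2: x = -3*(19) + (-2)*(-4) + (-3) = -52 — not what was recorded.
That makes step 2 the first incorrect line — x = -52 is what it should show.

step 2, x = -52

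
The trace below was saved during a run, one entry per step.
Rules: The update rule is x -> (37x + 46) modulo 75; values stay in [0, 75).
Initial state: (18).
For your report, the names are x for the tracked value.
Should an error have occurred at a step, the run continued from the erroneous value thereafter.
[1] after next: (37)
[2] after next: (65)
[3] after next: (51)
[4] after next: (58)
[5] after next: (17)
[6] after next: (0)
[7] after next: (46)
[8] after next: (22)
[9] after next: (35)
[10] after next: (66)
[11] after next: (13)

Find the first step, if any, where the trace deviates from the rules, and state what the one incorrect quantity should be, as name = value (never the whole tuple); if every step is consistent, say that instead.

Recomputing the run from the initial state:
step 1: x = 37
step 2: x = 65
step 3: x = 51
step 4: x = 58
step 5: x = 17
step 6: x = 0
step 7: x = 46
step 8: x = 23
step 9: x = 72
step 10: x = 10
step 11: x = 41
The first disagreement with the trace is at step 8, where the value should be x = 23.

step 8, x = 23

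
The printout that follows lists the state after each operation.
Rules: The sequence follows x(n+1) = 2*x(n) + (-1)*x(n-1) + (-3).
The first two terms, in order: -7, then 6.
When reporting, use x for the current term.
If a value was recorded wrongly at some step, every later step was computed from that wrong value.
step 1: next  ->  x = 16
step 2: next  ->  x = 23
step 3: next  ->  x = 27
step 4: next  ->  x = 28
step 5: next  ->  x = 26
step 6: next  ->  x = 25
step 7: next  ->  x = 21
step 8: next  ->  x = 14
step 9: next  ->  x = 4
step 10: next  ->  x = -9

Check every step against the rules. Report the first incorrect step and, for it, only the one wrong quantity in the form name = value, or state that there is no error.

1. x = 2*(6) + (-1)*(-7) + (-3) = 16 (confirmed correct)
2. x = 2*(16) + (-1)*(6) + (-3) = 23 (agrees with the printout)
3. x = 2*(23) + (-1)*(16) + (-3) = 27 (confirmed correct)
4. x = 2*(27) + (-1)*(23) + (-3) = 28 (matches)
5. x = 2*(28) + (-1)*(27) + (-3) = 26 (consistent with the printout)
6. x = 2*(26) + (-1)*(28) + (-3) = 21 (a discrepancy with the printout)
The audit stops at step 6: the recorded entry is wrong and should be x = 21.

step 6, x = 21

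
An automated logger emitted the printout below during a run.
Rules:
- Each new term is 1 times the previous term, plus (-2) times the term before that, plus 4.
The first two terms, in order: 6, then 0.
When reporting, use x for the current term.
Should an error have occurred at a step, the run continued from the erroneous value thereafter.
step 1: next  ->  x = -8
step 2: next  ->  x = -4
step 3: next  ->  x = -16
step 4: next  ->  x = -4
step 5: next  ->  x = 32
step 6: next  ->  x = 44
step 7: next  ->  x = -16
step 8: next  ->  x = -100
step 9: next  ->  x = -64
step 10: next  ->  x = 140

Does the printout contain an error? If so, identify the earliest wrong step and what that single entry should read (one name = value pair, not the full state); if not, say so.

step 3, x = 16

Recomputing the run from the initial state:
step 1: x = -8
step 2: x = -4
step 3: x = 16
step 4: x = 28
step 5: x = 0
step 6: x = -52
step 7: x = -48
step 8: x = 60
step 9: x = 160
step 10: x = 44
The first disagreement with the printout is at step 3, where the value should be x = 16.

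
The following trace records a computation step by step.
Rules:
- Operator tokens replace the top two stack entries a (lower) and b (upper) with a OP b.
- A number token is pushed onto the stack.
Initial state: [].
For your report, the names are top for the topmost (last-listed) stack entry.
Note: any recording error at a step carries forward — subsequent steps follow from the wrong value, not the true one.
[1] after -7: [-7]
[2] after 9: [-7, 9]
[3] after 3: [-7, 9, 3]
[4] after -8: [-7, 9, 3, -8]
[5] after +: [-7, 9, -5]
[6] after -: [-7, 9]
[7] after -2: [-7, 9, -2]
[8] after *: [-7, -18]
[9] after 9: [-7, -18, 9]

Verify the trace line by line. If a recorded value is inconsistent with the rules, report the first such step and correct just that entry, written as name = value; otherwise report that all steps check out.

1. push -7: top = -7 (verified)
2. push 9: top = 9 (same as recorded)
3. push 3: top = 3 (in agreement)
4. push -8: top = -8 (checks out)
5. 3 + -8 = -5 (checks out)
6. 9 - -5 = 14 (the recorded entry deviates here)
Step 6 is the first one off; corrected, top = 14.

step 6, top = 14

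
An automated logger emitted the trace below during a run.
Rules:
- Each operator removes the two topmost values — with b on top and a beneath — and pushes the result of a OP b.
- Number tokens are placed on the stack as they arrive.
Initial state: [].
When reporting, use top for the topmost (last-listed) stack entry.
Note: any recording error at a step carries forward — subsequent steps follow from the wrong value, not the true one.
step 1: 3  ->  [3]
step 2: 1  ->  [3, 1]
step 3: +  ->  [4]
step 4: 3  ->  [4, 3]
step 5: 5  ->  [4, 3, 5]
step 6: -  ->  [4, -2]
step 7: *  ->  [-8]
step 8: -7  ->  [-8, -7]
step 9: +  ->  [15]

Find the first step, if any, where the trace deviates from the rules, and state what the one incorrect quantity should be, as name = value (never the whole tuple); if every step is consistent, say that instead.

1. push 3: top = 3 (checks out)
2. push 1: top = 1 (same as recorded)
3. 3 + 1 = 4 (exactly as logged)
4. push 3: top = 3 (agrees with the trace)
5. push 5: top = 5 (agrees with the trace)
6. 3 - 5 = -2 (agrees with the trace)
7. 4 * -2 = -8 (checks out)
8. push -7: top = -7 (verified)
9. -8 + -7 = -15 (this is not what the trace shows)
So the first discrepancy is step 9, where the right value is top = -15.

step 9, top = -15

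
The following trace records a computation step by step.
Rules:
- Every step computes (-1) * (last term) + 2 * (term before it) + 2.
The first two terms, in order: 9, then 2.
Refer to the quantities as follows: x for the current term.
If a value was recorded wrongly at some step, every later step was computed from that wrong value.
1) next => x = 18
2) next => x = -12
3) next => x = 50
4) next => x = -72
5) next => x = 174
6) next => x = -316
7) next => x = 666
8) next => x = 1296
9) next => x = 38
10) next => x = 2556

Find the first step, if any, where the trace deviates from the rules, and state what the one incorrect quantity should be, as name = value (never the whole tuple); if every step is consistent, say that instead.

step 8, x = -1296

1. x = -1*(2) + (2)*(9) + (2) = 18 (verified)
2. x = -1*(18) + (2)*(2) + (2) = -12 (confirmed correct)
3. x = -1*(-12) + (2)*(18) + (2) = 50 (agrees with the trace)
4. x = -1*(50) + (2)*(-12) + (2) = -72 (exactly as logged)
5. x = -1*(-72) + (2)*(50) + (2) = 174 (checks out)
6. x = -1*(174) + (2)*(-72) + (2) = -316 (matches)
7. x = -1*(-316) + (2)*(174) + (2) = 666 (no discrepancy)
8. x = -1*(666) + (2)*(-316) + (2) = -1296 (not what was recorded)
So the first discrepancy is step 8, where the right value is x = -1296.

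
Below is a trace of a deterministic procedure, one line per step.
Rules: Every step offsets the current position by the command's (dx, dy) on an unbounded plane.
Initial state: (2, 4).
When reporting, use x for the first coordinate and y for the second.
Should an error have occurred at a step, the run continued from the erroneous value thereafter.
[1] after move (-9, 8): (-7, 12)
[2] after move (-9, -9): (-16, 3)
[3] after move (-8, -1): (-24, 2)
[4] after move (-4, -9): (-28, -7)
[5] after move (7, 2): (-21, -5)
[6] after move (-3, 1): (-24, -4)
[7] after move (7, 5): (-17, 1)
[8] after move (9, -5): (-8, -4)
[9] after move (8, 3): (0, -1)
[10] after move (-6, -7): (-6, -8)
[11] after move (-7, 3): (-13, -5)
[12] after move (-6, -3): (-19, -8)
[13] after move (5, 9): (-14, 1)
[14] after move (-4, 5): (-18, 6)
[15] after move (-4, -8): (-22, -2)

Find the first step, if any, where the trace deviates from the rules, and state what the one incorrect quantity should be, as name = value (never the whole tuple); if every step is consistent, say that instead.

no error

1. x = 2 + (-9) = -7, y = 4 + (8) = 12 (checks out)
2. x = -7 + (-9) = -16, y = 12 + (-9) = 3 (same as recorded)
3. x = -16 + (-8) = -24, y = 3 + (-1) = 2 (verified)
4. x = -24 + (-4) = -28, y = 2 + (-9) = -7 (same as recorded)
5. x = -28 + (7) = -21, y = -7 + (2) = -5 (in agreement)
6. x = -21 + (-3) = -24, y = -5 + (1) = -4 (matches)
7. x = -24 + (7) = -17, y = -4 + (5) = 1 (verified)
8. x = -17 + (9) = -8, y = 1 + (-5) = -4 (consistent with the trace)
9. x = -8 + (8) = 0, y = -4 + (3) = -1 (in agreement)
10. x = 0 + (-6) = -6, y = -1 + (-7) = -8 (agrees with the trace)
11. x = -6 + (-7) = -13, y = -8 + (3) = -5 (agrees with the trace)
12. x = -13 + (-6) = -19, y = -5 + (-3) = -8 (no discrepancy)
13. x = -19 + (5) = -14, y = -8 + (9) = 1 (confirmed correct)
14. x = -14 + (-4) = -18, y = 1 + (5) = 6 (same as recorded)
15. x = -18 + (-4) = -22, y = 6 + (-8) = -2 (exactly as logged)
All steps check out; nothing to correct.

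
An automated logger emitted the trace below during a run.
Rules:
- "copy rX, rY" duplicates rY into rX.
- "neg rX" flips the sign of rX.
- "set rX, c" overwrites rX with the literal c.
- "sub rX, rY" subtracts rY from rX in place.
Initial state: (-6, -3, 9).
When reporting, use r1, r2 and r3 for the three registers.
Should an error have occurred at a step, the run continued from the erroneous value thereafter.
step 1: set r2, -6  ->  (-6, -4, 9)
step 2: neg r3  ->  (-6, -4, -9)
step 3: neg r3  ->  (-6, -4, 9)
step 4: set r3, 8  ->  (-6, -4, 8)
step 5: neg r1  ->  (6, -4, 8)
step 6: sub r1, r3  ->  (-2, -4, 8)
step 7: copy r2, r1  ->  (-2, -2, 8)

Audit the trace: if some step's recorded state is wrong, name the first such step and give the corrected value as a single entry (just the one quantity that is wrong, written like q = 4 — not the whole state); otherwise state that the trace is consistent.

step 1, r2 = -6

Recomputing the run from the initial state:
step 1: r1 = -6, r2 = -6, r3 = 9
step 2: r1 = -6, r2 = -6, r3 = -9
step 3: r1 = -6, r2 = -6, r3 = 9
step 4: r1 = -6, r2 = -6, r3 = 8
step 5: r1 = 6, r2 = -6, r3 = 8
step 6: r1 = -2, r2 = -6, r3 = 8
step 7: r1 = -2, r2 = -2, r3 = 8
The first disagreement with the trace is at step 1, where the value should be r2 = -6.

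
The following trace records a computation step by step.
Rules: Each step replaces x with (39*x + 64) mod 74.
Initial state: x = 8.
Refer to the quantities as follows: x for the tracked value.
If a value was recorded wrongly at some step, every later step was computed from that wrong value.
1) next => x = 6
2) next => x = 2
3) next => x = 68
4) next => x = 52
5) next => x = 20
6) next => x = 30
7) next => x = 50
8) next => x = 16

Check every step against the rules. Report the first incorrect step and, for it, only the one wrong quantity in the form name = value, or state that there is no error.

no error

Step 1: x = (39*8 + 64) mod 74 = 6 — exactly as logged.
Step 2: x = (39*6 + 64) mod 74 = 2 — no discrepancy.
Step 3: x = (39*2 + 64) mod 74 = 68 — verified.
Step 4: x = (39*68 + 64) mod 74 = 52 — verified.
Step 5: x = (39*52 + 64) mod 74 = 20 — checks out.
Step 6: x = (39*20 + 64) mod 74 = 30 — in agreement.
Step 7: x = (39*30 + 64) mod 74 = 50 — exactly as logged.
Step 8: x = (39*50 + 64) mod 74 = 16 — verified.
Each recorded entry agrees with the recomputation.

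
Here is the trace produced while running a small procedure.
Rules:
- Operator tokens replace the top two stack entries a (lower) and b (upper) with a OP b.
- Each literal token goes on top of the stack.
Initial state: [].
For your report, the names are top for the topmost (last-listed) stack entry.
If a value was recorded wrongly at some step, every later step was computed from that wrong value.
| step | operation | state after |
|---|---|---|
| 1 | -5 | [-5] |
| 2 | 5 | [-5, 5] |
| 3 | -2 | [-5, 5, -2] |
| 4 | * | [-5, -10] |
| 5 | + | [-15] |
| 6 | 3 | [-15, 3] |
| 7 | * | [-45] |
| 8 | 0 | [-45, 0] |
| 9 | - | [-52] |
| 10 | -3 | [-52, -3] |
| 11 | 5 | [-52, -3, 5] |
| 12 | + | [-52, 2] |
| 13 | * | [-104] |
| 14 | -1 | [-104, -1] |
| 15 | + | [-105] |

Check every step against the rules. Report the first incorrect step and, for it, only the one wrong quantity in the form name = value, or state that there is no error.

step 9, top = -45

Step 1: push -5: top = -5 — confirmed correct.
Step 2: push 5: top = 5 — in agreement.
Step 3: push -2: top = -2 — agrees with the trace.
Step 4: 5 * -2 = -10 — in agreement.
Step 5: -5 + -10 = -15 — checks out.
Step 6: push 3: top = 3 — no discrepancy.
Step 7: -15 * 3 = -45 — confirmed correct.
Step 8: push 0: top = 0 — consistent with the trace.
Step 9: -45 - 0 = -45 — a discrepancy with the trace.
That makes step 9 the first incorrect line — top = -45 is what it should show.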